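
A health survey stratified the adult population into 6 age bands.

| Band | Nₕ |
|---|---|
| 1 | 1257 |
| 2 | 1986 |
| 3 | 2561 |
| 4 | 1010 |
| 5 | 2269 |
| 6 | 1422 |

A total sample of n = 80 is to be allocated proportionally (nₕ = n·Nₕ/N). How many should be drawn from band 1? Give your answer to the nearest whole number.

10

Share of band 1 = 1257/10505 = 0.11966.
Allocate 80 × 0.11966 = 9.573... → 10.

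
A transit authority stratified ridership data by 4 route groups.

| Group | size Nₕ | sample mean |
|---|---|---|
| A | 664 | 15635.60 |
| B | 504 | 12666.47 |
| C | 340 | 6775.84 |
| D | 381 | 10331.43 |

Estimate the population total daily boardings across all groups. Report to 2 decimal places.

23005999.71

Estimate total by summing Nₕ·x̄ₕ over strata.
664·15635.60 + 504·12666.47 + 340·6775.84 + 381·10331.43 = 10382038.4 + 6383900.88 + 2303785.6 + 3936274.83 = 23005999.71.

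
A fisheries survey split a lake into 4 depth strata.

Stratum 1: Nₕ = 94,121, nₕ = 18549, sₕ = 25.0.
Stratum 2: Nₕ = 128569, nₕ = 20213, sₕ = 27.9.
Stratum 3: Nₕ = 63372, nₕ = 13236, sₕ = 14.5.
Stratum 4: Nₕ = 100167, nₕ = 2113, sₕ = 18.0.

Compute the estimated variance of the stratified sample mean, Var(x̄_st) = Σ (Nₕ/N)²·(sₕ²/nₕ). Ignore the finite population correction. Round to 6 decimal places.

N = 386229; Wₕ = Nₕ/N.
stratum 1: (94121/386229)²·25.0²/18549 = 0.002000980
stratum 2: (128569/386229)²·27.9²/20213 = 0.004267371
stratum 3: (63372/386229)²·14.5²/13236 = 0.000427646
stratum 4: (100167/386229)²·18.0²/2113 = 0.010313477
Sum = 0.017009474 → 0.017009.

0.017009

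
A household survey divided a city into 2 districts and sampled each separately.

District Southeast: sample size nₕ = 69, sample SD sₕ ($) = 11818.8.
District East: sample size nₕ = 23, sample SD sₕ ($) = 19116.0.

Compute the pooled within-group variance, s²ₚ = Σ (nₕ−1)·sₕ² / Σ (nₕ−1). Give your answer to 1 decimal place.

Southeast: (69−1)·11818.8² = 68·139684033.44 = 9498514273.92
East: (23−1)·19116.0² = 22·365421456 = 8039272032
Numerator = 17537786305.92; denominator = Σ(nₕ−1) = 90.
s²ₚ = 17537786305.92/90 = 194864292.288 → 194864292.3.

194864292.3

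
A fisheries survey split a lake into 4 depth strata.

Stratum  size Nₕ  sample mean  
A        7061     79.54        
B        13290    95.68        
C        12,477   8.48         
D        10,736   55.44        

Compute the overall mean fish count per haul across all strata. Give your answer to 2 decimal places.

58.17

x̄_st = (Σ Nₕx̄ₕ) / (Σ Nₕ) = (7061·79.54 + 13290·95.68 + 12477·8.48 + 10736·55.44) / 43564
= 2534227.94 / 43564 = 58.1725... → 58.17.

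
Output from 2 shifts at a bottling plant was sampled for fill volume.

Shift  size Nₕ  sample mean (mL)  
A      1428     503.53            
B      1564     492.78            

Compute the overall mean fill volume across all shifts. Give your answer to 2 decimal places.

497.91

N = 1428 + 1564 = 2992.
Weight each subgroup mean by Nₕ/N and sum.
Σ Nₕx̄ₕ = 1428·503.53 + 1564·492.78 = 719040.84 + 770707.92 = 1489748.76.
Divide by N: 1489748.76 / 2992 = 497.9107... → 497.91.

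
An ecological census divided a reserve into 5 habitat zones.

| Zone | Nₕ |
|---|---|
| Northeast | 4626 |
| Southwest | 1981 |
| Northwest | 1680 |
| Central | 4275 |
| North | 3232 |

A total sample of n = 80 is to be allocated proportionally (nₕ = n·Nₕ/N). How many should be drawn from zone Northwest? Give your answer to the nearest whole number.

9

N = 4626 + 1981 + 1680 + 4275 + 3232 = 15794.
n_Northwest = 80·1680/15794 = 8.510... → 9.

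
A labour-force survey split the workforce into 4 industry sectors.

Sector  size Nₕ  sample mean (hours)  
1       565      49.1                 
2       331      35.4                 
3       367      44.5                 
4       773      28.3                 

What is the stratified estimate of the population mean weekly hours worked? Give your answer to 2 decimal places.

N = 2036; weights Wₕ = Nₕ/N = (0.2775, 0.1626, 0.1803, 0.3797).
x̄_st = Σ Wₕ·x̄ₕ = 0.2775·49.1 + 0.1626·35.4 + 0.1803·44.5 + 0.3797·28.3 ≈ 38.1465...
→ 38.15.

38.15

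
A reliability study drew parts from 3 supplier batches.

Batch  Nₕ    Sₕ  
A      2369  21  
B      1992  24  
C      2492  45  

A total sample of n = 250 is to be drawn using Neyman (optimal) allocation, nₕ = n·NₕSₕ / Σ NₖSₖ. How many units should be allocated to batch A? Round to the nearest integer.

59

Σ NₕSₕ = 2369·21 + 1992·24 + 2492·45 = 209697.
Share for A: 49749/209697 = 0.23724.
n_A = 250 × 0.23724 = 59.311... → 59.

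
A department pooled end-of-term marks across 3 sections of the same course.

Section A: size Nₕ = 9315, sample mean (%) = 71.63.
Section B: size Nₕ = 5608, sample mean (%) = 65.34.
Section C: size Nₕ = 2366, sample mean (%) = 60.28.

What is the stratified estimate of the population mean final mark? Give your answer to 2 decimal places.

N = 17289; weights Wₕ = Nₕ/N = (0.5388, 0.3244, 0.1369).
x̄_st = Σ Wₕ·x̄ₕ = 0.5388·71.63 + 0.3244·65.34 + 0.1369·60.28 ≈ 68.0365...
→ 68.04.

68.04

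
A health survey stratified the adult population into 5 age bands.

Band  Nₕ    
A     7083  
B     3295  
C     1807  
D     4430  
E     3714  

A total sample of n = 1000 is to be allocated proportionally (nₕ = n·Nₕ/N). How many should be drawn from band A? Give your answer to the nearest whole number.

348

Share of band A = 7083/20329 = 0.34842.
Allocate 1000 × 0.34842 = 348.419... → 348.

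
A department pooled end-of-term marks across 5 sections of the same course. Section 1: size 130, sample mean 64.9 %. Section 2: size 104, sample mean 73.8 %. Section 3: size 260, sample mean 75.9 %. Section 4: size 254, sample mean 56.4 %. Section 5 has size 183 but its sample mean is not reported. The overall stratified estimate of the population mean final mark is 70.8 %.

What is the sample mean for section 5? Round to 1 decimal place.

86.0

Σ Nₕx̄ₕ = N·μ, so 183·x̄_5 = 931·70.8 − (130·64.9 + 104·73.8 + 260·75.9 + 254·56.4).
= 65914.8 − 50171.8 = 15743.
x̄_5 = 15743 / 183 = 86.027... → 86.0.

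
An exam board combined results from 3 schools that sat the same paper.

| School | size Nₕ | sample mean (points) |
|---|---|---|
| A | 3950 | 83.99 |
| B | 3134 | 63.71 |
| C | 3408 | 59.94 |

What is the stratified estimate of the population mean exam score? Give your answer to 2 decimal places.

N = 10492; weights Wₕ = Nₕ/N = (0.3765, 0.2987, 0.3248).
x̄_st = Σ Wₕ·x̄ₕ = 0.3765·83.99 + 0.2987·63.71 + 0.3248·59.94 ≈ 70.1204...
→ 70.12.

70.12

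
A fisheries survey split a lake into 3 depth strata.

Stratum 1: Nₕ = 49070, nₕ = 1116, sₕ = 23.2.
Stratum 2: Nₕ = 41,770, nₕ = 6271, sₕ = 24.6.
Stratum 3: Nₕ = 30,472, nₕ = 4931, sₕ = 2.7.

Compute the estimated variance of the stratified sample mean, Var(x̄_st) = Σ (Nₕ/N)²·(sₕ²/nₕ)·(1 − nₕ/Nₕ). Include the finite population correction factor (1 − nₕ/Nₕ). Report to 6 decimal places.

N = 121312; Wₕ = Nₕ/N.
stratum 1: (49070/121312)²·23.2²/1116·(1 − 1116/49070) = 0.077116116
stratum 2: (41770/121312)²·24.6²/6271·(1 − 6271/41770) = 0.009723139
stratum 3: (30472/121312)²·2.7²/4931·(1 − 4931/30472) = 0.000078185
Sum = 0.086917440 → 0.086917.

0.086917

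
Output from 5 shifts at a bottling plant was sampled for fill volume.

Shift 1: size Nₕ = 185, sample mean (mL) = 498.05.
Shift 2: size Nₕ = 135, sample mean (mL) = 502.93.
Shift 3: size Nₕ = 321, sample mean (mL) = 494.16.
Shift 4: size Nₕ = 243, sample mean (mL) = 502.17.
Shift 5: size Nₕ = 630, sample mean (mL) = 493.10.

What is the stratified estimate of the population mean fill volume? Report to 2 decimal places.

496.26

N = 185 + 135 + 321 + 243 + 630 = 1514.
Overall mean = Σ (Nₕ/N)·x̄ₕ — weight by population share, not a simple average.
Σ Nₕx̄ₕ = 185·498.05 + 135·502.93 + 321·494.16 + 243·502.17 + 630·493.10 = 92139.25 + 67895.55 + 158625.36 + 122027.31 + 310653 = 751340.47.
Divide by N: 751340.47 / 1514 = 496.2619... → 496.26.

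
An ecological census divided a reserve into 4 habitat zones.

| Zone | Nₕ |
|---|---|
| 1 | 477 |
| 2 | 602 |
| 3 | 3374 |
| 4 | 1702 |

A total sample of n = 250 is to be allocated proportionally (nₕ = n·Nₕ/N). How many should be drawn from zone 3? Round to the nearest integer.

N = 477 + 602 + 3374 + 1702 = 6155.
n_3 = 250·3374/6155 = 137.043... → 137.

137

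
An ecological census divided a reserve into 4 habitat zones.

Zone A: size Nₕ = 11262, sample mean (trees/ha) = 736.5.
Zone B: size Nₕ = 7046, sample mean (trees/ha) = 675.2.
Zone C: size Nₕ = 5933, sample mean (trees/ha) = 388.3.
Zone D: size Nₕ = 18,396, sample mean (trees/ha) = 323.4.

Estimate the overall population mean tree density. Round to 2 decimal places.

x̄_st = (Σ Nₕx̄ₕ) / (Σ Nₕ) = (11262·736.5 + 7046·675.2 + 5933·388.3 + 18396·323.4) / 42637
= 21304972.5 / 42637 = 499.6827... → 499.68.

499.68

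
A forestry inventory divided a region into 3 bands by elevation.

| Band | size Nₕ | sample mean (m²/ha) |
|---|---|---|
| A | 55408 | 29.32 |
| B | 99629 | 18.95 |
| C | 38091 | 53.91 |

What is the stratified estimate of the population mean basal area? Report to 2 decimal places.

N = 193128; weights Wₕ = Nₕ/N = (0.2869, 0.5159, 0.1972).
x̄_st = Σ Wₕ·x̄ₕ = 0.2869·29.32 + 0.5159·18.95 + 0.1972·53.91 ≈ 28.8204...
→ 28.82.

28.82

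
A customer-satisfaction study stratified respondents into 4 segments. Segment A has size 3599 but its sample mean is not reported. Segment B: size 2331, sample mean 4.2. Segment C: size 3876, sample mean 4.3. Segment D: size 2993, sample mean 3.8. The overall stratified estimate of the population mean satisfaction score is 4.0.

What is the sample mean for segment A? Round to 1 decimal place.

Σ Nₕx̄ₕ = N·μ, so 3599·x̄_A = 12799·4.0 − (2331·4.2 + 3876·4.3 + 2993·3.8).
= 51196 − 37830.4 = 13365.6.
x̄_A = 13365.6 / 3599 = 3.714... → 3.7.

3.7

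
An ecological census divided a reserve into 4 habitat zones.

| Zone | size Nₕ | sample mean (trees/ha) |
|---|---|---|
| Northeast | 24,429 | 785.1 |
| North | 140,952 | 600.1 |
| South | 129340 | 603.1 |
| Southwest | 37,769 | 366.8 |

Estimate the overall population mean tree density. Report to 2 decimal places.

x̄_st = (Σ Nₕx̄ₕ) / (Σ Nₕ) = (24429·785.1 + 140952·600.1 + 129340·603.1 + 37769·366.8) / 332490
= 195623126.3 / 332490 = 588.3579... → 588.36.

588.36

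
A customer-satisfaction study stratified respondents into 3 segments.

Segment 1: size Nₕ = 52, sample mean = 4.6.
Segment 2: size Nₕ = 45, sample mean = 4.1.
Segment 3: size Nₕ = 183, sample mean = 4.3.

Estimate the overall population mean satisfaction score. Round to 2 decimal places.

N = 280; weights Wₕ = Nₕ/N = (0.1857, 0.1607, 0.6536).
x̄_st = Σ Wₕ·x̄ₕ = 0.1857·4.6 + 0.1607·4.1 + 0.6536·4.3 ≈ 4.3236...
→ 4.32.

4.32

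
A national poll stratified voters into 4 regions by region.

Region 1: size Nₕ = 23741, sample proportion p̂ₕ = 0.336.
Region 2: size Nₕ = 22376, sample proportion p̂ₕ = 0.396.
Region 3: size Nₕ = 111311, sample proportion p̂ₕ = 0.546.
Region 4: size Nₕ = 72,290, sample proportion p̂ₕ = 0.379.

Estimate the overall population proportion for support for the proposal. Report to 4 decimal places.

N = 23741 + 22376 + 111311 + 72290 = 229718.
Overall proportion = Σ (Nₕ/N)·p̂ₕ.
Σ Nₕp̂ₕ = 7976.976 + 8860.896 + 60775.806 + 27397.91 = 105011.588.
105011.588 / 229718 = 0.457133... → 0.4571.

0.4571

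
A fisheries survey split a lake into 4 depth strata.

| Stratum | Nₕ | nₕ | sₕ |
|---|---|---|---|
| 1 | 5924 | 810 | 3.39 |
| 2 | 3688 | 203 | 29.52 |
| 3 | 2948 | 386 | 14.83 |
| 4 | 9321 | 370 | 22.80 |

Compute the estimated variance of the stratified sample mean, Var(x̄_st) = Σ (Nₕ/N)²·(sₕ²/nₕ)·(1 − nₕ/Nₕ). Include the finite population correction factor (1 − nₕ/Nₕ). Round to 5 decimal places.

N = 21881; Wₕ = Nₕ/N.
stratum 1: (5924/21881)²·3.39²/810·(1 − 810/5924) = 0.00089775
stratum 2: (3688/21881)²·29.52²/203·(1 − 203/3688) = 0.11523808
stratum 3: (2948/21881)²·14.83²/386·(1 − 386/2948) = 0.00898809
stratum 4: (9321/21881)²·22.80²/370·(1 − 370/9321) = 0.24483173
Sum = 0.36995565 → 0.36996.

0.36996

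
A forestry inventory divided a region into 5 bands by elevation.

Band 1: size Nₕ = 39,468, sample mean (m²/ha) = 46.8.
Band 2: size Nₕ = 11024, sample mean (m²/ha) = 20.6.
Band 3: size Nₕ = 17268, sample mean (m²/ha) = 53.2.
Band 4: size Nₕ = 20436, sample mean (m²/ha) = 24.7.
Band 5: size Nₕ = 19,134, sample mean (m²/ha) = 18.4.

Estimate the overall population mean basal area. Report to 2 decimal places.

35.87

x̄_st = (Σ Nₕx̄ₕ) / (Σ Nₕ) = (39468·46.8 + 11024·20.6 + 17268·53.2 + 20436·24.7 + 19134·18.4) / 107330
= 3849689.2 / 107330 = 35.8678... → 35.87.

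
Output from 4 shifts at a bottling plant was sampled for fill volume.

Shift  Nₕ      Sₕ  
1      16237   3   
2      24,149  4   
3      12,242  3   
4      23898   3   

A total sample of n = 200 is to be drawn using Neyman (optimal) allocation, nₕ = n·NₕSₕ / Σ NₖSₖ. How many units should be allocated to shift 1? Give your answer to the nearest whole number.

1: NₕSₕ = 16237·3 = 48711
2: NₕSₕ = 24149·4 = 96596
3: NₕSₕ = 12242·3 = 36726
4: NₕSₕ = 23898·3 = 71694
Σ NₕSₕ = 253727.
n_1 = 200·48711/253727 = 38.396... → 38.

38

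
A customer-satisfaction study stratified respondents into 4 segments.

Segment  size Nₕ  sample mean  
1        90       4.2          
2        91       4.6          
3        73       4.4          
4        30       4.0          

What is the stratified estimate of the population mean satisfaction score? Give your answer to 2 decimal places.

4.36

N = 90 + 91 + 73 + 30 = 284.
The stratified mean weights each stratum mean by its population share Nₕ/N.
Σ Nₕx̄ₕ = 90·4.2 + 91·4.6 + 73·4.4 + 30·4.0 = 378 + 418.6 + 321.2 + 120 = 1237.8.
Divide by N: 1237.8 / 284 = 4.3585... → 4.36.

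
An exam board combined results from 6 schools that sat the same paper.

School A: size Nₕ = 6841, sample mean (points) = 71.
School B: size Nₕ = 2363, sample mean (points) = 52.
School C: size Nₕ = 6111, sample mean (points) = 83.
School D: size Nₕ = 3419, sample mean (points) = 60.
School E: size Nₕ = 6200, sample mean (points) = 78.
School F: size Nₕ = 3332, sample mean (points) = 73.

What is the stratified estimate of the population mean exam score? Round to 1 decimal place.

x̄_st = (Σ Nₕx̄ₕ) / (Σ Nₕ) = (6841·71 + 2363·52 + 6111·83 + 3419·60 + 6200·78 + 3332·73) / 28266
= 2047776 / 28266 = 72.447... → 72.4.

72.4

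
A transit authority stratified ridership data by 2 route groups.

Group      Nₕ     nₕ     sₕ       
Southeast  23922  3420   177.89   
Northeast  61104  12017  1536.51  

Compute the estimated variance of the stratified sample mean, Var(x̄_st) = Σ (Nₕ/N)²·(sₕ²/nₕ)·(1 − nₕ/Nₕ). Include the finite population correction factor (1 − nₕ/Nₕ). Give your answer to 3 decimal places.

82.137

N = 85026. Term for each stratum: Wₕ²sₕ²/nₕ·(1−nₕ/Nₕ).
Var(x̄_st) = 0.627722 + 81.509336 = 82.137058 → 82.137.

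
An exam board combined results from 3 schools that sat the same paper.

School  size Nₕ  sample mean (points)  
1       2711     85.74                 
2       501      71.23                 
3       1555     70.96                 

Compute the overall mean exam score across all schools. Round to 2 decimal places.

N = 4767; weights Wₕ = Nₕ/N = (0.5687, 0.1051, 0.3262).
x̄_st = Σ Wₕ·x̄ₕ = 0.5687·85.74 + 0.1051·71.23 + 0.3262·70.96 ≈ 79.3938...
→ 79.39.

79.39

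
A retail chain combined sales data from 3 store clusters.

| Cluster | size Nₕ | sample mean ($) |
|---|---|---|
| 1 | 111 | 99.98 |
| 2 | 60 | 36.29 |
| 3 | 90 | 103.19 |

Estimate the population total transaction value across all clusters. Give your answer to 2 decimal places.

Estimate total by summing Nₕ·x̄ₕ over strata.
111·99.98 + 60·36.29 + 90·103.19 = 11097.78 + 2177.4 + 9287.1 = 22562.28.

22562.28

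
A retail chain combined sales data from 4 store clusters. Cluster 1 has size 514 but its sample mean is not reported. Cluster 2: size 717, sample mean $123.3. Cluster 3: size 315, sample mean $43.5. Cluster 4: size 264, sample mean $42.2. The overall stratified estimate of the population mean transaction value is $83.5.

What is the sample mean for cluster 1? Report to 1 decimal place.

Σ Nₕx̄ₕ = N·μ, so 514·x̄_1 = 1810·83.5 − (717·123.3 + 315·43.5 + 264·42.2).
= 151135 − 113249.4 = 37885.6.
x̄_1 = 37885.6 / 514 = 73.707... → 73.7.

73.7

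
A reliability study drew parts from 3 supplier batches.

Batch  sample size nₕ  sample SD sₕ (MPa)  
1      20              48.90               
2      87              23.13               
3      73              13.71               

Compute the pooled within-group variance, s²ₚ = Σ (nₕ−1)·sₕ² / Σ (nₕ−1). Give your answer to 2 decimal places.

593.09

Degrees of freedom: 19 + 86 + 72 = 177.
Σ(nₕ−1)sₕ² = 19·2391.21 + 86·534.9969 + 72·187.9641 = 104976.1386.
s²ₚ = 104976.1386 / 177 = 593.0855... → 593.09.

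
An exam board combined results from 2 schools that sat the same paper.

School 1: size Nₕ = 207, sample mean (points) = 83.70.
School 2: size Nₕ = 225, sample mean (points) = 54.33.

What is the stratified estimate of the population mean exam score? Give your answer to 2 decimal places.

68.40

N = 207 + 225 = 432.
Overall mean = Σ (Nₕ/N)·x̄ₕ — weight by population share, not a simple average.
Σ Nₕx̄ₕ = 207·83.70 + 225·54.33 = 17325.9 + 12224.25 = 29550.15.
Divide by N: 29550.15 / 432 = 68.4031... → 68.40.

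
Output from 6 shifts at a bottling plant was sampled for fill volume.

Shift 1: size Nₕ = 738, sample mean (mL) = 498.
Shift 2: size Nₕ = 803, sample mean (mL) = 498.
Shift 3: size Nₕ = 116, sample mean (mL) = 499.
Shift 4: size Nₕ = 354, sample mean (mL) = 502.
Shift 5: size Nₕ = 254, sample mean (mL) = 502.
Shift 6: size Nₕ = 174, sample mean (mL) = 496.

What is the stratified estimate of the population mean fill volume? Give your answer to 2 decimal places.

498.90

x̄_st = (Σ Nₕx̄ₕ) / (Σ Nₕ) = (738·498 + 803·498 + 116·499 + 354·502 + 254·502 + 174·496) / 2439
= 1216822 / 2439 = 498.9020... → 498.90.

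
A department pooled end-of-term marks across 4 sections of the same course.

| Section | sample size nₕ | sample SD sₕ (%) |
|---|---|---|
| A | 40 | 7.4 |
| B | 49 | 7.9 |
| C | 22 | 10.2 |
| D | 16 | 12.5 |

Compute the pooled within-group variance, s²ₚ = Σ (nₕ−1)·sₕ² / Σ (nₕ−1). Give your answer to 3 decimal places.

A: (40−1)·7.4² = 39·54.76 = 2135.64
B: (49−1)·7.9² = 48·62.41 = 2995.68
C: (22−1)·10.2² = 21·104.04 = 2184.84
D: (16−1)·12.5² = 15·156.25 = 2343.75
Numerator = 9659.91; denominator = Σ(nₕ−1) = 123.
s²ₚ = 9659.91/123 = 78.53585... → 78.536.

78.536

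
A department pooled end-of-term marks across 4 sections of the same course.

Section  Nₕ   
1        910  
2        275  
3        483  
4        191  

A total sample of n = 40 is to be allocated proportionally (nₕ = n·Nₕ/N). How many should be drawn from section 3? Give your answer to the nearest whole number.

10

Share of section 3 = 483/1859 = 0.25982.
Allocate 40 × 0.25982 = 10.393... → 10.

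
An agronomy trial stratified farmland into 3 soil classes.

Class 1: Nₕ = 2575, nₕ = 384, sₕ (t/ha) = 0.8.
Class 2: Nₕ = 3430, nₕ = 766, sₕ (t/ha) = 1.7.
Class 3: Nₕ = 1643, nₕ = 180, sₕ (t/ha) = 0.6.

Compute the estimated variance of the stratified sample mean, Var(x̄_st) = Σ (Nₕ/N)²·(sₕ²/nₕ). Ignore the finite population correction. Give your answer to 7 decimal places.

N = 7648; Wₕ = Nₕ/N.
class 1: (2575/7648)²·0.8²/384 = 0.0001889328
class 2: (3430/7648)²·1.7²/766 = 0.0007588598
class 3: (1643/7648)²·0.6²/180 = 0.0000923016
Sum = 0.0010400943 → 0.0010401.

0.0010401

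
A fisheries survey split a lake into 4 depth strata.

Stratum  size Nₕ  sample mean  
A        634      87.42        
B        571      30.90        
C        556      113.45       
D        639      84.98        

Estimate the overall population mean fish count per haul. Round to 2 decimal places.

N = 634 + 571 + 556 + 639 = 2400.
The stratified mean weights each stratum mean by its population share Nₕ/N.
Σ Nₕx̄ₕ = 634·87.42 + 571·30.90 + 556·113.45 + 639·84.98 = 55424.28 + 17643.9 + 63078.2 + 54302.22 = 190448.6.
Divide by N: 190448.6 / 2400 = 79.3536... → 79.35.

79.35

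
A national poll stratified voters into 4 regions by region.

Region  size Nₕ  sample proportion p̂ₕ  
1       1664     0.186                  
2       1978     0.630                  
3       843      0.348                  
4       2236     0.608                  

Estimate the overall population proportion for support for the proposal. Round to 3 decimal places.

0.477

N = 1664 + 1978 + 843 + 2236 = 6721.
Overall proportion = Σ (Nₕ/N)·p̂ₕ.
Σ Nₕp̂ₕ = 309.504 + 1246.14 + 293.364 + 1359.488 = 3208.496.
3208.496 / 6721 = 0.47738... → 0.477.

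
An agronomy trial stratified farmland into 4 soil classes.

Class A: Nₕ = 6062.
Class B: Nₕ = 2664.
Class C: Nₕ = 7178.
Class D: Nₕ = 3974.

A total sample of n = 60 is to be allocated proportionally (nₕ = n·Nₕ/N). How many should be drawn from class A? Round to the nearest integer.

N = 6062 + 2664 + 7178 + 3974 = 19878.
n_A = 60·6062/19878 = 18.298... → 18.

18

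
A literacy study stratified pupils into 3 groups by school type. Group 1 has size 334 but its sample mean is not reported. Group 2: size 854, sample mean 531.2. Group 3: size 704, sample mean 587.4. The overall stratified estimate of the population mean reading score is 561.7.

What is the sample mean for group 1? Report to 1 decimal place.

N = 334 + 854 + 704 = 1892.
Overall total = μ·N = 561.7·1892 = 1062736.4.
Subtract the known strata: 854·531.2 + 704·587.4 = 867174.4.
Remaining total for group 1: 1062736.4 − 867174.4 = 195562.
Divide by its size: 195562 / 334 = 585.515... → 585.5.

585.5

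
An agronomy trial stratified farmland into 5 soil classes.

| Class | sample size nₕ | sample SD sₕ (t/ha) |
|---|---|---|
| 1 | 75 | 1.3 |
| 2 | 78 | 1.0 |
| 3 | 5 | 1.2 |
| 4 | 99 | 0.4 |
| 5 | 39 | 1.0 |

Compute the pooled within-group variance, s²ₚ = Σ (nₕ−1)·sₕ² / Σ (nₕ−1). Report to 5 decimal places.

Degrees of freedom: 74 + 77 + 4 + 98 + 38 = 291.
Σ(nₕ−1)sₕ² = 74·1.69 + 77·1 + 4·1.44 + 98·0.16 + 38·1 = 261.5.
s²ₚ = 261.5 / 291 = 0.8986254... → 0.89863.

0.89863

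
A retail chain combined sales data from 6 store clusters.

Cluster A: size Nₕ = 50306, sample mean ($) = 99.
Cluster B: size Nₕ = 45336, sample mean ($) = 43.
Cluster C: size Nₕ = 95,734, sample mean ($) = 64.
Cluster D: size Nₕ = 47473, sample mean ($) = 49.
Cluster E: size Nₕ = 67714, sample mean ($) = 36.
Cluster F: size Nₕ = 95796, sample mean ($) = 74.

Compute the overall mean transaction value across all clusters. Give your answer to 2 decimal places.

N = 402359; weights Wₕ = Nₕ/N = (0.1250, 0.1127, 0.2379, 0.1180, 0.1683, 0.2381).
x̄_st = Σ Wₕ·x̄ₕ = 0.1250·99 + 0.1127·43 + 0.2379·64 + 0.1180·49 + 0.1683·36 + 0.2381·74 ≈ 61.9087...
→ 61.91.

61.91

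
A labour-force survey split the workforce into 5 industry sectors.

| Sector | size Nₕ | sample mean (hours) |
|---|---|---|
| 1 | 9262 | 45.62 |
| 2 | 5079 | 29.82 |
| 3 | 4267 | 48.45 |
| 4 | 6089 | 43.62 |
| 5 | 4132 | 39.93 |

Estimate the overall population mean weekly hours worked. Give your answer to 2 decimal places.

42.02

N = 28829; weights Wₕ = Nₕ/N = (0.3213, 0.1762, 0.1480, 0.2112, 0.1433).
x̄_st = Σ Wₕ·x̄ₕ = 0.3213·45.62 + 0.1762·29.82 + 0.1480·48.45 + 0.2112·43.62 + 0.1433·39.93 ≈ 42.0173...
→ 42.02.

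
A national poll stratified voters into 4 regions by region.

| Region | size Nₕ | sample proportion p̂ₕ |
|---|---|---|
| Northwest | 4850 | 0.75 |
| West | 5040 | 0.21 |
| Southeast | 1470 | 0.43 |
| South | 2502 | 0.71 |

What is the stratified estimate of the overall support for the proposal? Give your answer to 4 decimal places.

0.5125

N = 4850 + 5040 + 1470 + 2502 = 13862.
Overall proportion = Σ (Nₕ/N)·p̂ₕ.
Σ Nₕp̂ₕ = 3637.5 + 1058.4 + 632.1 + 1776.42 = 7104.42.
7104.42 / 13862 = 0.512510... → 0.5125.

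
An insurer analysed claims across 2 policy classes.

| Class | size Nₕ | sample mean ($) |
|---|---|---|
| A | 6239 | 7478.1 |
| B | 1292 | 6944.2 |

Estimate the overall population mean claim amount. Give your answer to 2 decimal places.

N = 6239 + 1292 = 7531.
The stratified mean weights each stratum mean by its population share Nₕ/N.
Σ Nₕx̄ₕ = 6239·7478.1 + 1292·6944.2 = 46655865.9 + 8971906.4 = 55627772.3.
Divide by N: 55627772.3 / 7531 = 7386.5054... → 7386.51.

7386.51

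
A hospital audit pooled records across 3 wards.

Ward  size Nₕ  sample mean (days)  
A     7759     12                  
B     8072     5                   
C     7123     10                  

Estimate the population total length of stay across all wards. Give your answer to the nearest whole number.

Population total = Σ Nₕ·x̄ₕ (each stratum's size times its mean).
7759·12 + 8072·5 + 7123·10 = 93108 + 40360 + 71230 = 204698.

204698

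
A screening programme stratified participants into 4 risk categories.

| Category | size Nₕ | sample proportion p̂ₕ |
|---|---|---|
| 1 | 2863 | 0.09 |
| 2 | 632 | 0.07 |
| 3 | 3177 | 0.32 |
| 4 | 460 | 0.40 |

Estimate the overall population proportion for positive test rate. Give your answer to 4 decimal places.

Wₕ = Nₕ/N with N = 7132: 0.4014, 0.0886, 0.4455, 0.0645.
p̂_st = 0.4014·0.09 + 0.0886·0.07 + 0.4455·0.32 + 0.0645·0.40 ≈ 0.210677... → 0.2107.

0.2107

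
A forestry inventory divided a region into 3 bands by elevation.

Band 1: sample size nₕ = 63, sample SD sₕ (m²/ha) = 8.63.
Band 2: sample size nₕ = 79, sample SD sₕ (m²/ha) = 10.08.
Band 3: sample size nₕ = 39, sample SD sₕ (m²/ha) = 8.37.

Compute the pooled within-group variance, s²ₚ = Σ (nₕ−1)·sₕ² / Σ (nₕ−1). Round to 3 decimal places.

85.422

1: (63−1)·8.63² = 62·74.4769 = 4617.5678
2: (79−1)·10.08² = 78·101.6064 = 7925.2992
3: (39−1)·8.37² = 38·70.0569 = 2662.1622
Numerator = 15205.0292; denominator = Σ(nₕ−1) = 178.
s²ₚ = 15205.0292/178 = 85.42151... → 85.422.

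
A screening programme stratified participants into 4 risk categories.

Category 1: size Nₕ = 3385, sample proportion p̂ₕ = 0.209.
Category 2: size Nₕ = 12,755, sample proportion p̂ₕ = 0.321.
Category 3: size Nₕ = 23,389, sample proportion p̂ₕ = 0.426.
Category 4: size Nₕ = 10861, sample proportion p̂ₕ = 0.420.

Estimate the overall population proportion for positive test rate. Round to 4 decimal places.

N = 3385 + 12755 + 23389 + 10861 = 50390.
Overall proportion = Σ (Nₕ/N)·p̂ₕ.
Σ Nₕp̂ₕ = 707.465 + 4094.355 + 9963.714 + 4561.62 = 19327.154.
19327.154 / 50390 = 0.383551... → 0.3836.

0.3836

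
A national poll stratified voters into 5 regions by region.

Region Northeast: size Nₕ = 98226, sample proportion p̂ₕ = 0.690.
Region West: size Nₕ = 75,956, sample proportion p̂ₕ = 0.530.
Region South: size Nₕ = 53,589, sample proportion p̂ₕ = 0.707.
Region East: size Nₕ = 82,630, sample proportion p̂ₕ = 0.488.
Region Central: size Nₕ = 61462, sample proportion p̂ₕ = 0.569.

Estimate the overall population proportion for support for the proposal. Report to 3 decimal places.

N = 98226 + 75956 + 53589 + 82630 + 61462 = 371863.
Overall proportion = Σ (Nₕ/N)·p̂ₕ.
Σ Nₕp̂ₕ = 67775.94 + 40256.68 + 37887.423 + 40323.44 + 34971.878 = 221215.361.
221215.361 / 371863 = 0.59488... → 0.595.

0.595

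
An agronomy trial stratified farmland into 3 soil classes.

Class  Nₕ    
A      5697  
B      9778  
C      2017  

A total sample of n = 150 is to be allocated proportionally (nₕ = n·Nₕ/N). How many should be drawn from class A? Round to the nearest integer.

N = 5697 + 9778 + 2017 = 17492.
n_A = 150·5697/17492 = 48.854... → 49.

49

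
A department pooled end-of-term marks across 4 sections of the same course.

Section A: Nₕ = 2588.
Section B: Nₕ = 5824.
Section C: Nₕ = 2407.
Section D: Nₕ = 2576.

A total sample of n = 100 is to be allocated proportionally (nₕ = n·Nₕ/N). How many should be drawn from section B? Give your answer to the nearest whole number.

N = 2588 + 5824 + 2407 + 2576 = 13395.
n_B = 100·5824/13395 = 43.479... → 43.

43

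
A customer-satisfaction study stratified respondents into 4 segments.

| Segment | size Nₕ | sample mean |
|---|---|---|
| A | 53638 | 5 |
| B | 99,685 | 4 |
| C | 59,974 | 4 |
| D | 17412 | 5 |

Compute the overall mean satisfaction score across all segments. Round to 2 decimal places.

N = 230709; weights Wₕ = Nₕ/N = (0.2325, 0.4321, 0.2600, 0.0755).
x̄_st = Σ Wₕ·x̄ₕ = 0.2325·5 + 0.4321·4 + 0.2600·4 + 0.0755·5 ≈ 4.3080...
→ 4.31.

4.31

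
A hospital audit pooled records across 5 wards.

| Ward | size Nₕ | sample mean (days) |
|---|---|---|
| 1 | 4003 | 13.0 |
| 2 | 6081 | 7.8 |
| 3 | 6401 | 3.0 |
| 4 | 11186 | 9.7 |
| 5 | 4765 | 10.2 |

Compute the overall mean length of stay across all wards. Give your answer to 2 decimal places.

8.50

x̄_st = (Σ Nₕx̄ₕ) / (Σ Nₕ) = (4003·13.0 + 6081·7.8 + 6401·3.0 + 11186·9.7 + 4765·10.2) / 32436
= 275781 / 32436 = 8.5023... → 8.50.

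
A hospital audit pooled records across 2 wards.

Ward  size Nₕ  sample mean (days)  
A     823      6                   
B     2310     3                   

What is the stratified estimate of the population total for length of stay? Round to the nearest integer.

11868

A: 823·6 = 4938
B: 2310·3 = 6930
τ̂ = Σ Nₕx̄ₕ = 11868.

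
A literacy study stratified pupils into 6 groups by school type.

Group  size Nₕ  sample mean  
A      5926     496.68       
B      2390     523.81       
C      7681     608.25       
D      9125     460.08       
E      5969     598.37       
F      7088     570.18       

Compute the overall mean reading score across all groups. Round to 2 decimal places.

N = 38179; weights Wₕ = Nₕ/N = (0.1552, 0.0626, 0.2012, 0.2390, 0.1563, 0.1857).
x̄_st = Σ Wₕ·x̄ₕ = 0.1552·496.68 + 0.0626·523.81 + 0.2012·608.25 + 0.2390·460.08 + 0.1563·598.37 + 0.1857·570.18 ≈ 541.6207...
→ 541.62.

541.62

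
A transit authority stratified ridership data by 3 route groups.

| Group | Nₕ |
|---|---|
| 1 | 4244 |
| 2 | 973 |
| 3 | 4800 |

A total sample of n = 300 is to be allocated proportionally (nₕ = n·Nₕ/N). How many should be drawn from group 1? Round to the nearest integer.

N = 4244 + 973 + 4800 = 10017.
n_1 = 300·4244/10017 = 127.104... → 127.

127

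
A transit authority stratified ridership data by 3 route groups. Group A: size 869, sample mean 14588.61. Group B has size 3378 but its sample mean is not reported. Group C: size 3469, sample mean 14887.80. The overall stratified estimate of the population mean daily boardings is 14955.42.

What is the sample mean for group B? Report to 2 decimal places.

N = 869 + 3378 + 3469 = 7716.
Overall total = μ·N = 14955.42·7716 = 115396020.72.
Subtract the known strata: 869·14588.61 + 3469·14887.80 = 64323280.29.
Remaining total for group B: 115396020.72 − 64323280.29 = 51072740.43.
Divide by its size: 51072740.43 / 3378 = 15119.2245... → 15119.22.

15119.22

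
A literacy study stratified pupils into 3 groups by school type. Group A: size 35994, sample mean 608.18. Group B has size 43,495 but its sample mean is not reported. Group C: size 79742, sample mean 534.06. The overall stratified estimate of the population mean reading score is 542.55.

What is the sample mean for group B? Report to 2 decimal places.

N = 35994 + 43495 + 79742 = 159231.
Overall total = μ·N = 542.55·159231 = 86390779.05.
Subtract the known strata: 35994·608.18 + 79742·534.06 = 64477843.44.
Remaining total for group B: 86390779.05 − 64477843.44 = 21912935.61.
Divide by its size: 21912935.61 / 43495 = 503.8036... → 503.80.

503.80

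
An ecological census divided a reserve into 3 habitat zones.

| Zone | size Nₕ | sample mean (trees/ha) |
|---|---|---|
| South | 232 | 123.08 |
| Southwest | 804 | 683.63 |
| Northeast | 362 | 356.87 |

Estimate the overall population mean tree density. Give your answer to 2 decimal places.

N = 1398; weights Wₕ = Nₕ/N = (0.1660, 0.5751, 0.2589).
x̄_st = Σ Wₕ·x̄ₕ = 0.1660·123.08 + 0.5751·683.63 + 0.2589·356.87 ≈ 505.9943...
→ 505.99.

505.99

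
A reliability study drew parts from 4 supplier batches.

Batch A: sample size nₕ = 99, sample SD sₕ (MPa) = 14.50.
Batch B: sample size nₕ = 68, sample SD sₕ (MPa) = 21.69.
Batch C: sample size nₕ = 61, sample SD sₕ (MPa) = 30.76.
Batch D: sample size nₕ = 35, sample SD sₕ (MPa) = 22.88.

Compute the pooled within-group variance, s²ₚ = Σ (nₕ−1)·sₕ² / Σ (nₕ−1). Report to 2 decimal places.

Degrees of freedom: 98 + 67 + 60 + 34 = 259.
Σ(nₕ−1)sₕ² = 98·210.25 + 67·470.4561 + 60·946.1776 + 34·523.4944 = 126694.5243.
s²ₚ = 126694.5243 / 259 = 489.1680... → 489.17.

489.17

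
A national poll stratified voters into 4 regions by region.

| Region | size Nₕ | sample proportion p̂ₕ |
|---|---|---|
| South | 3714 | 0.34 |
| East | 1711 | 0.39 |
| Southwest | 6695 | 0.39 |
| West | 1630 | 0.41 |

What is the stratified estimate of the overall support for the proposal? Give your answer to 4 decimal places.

0.3789

Wₕ = Nₕ/N with N = 13750: 0.2701, 0.1244, 0.4869, 0.1185.
p̂_st = 0.2701·0.34 + 0.1244·0.39 + 0.4869·0.39 + 0.1185·0.41 ≈ 0.378865... → 0.3789.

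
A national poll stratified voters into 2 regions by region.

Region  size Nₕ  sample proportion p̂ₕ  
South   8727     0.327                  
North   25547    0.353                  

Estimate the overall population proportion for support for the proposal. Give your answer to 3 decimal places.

N = 8727 + 25547 = 34274.
Overall proportion = Σ (Nₕ/N)·p̂ₕ.
Σ Nₕp̂ₕ = 2853.729 + 9018.091 = 11871.82.
11871.82 / 34274 = 0.34638... → 0.346.

0.346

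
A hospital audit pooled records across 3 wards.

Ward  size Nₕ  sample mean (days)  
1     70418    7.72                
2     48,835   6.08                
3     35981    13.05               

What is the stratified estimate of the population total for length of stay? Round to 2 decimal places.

1: 70418·7.72 = 543626.96
2: 48835·6.08 = 296916.8
3: 35981·13.05 = 469552.05
τ̂ = Σ Nₕx̄ₕ = 1310095.81.

1310095.81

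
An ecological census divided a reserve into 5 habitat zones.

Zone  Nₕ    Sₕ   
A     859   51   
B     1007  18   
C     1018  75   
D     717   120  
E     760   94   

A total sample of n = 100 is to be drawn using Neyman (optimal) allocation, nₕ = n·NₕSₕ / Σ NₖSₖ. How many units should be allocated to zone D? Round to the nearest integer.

29

Σ NₕSₕ = 859·51 + 1007·18 + 1018·75 + 717·120 + 760·94 = 295765.
Share for D: 86040/295765 = 0.29091.
n_D = 100 × 0.29091 = 29.091... → 29.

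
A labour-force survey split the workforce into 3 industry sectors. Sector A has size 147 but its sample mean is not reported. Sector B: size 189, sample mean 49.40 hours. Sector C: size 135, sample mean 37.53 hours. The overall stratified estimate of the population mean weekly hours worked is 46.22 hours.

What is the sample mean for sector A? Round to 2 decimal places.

50.11

Σ Nₕx̄ₕ = N·μ, so 147·x̄_A = 471·46.22 − (189·49.40 + 135·37.53).
= 21769.62 − 14403.15 = 7366.47.
x̄_A = 7366.47 / 147 = 50.1120... → 50.11.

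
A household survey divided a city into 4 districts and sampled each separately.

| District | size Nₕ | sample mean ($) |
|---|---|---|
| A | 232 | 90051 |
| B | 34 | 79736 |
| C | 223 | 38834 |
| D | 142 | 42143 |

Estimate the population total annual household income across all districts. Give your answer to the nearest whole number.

38247144

Population total = Σ Nₕ·x̄ₕ (each stratum's size times its mean).
232·90051 + 34·79736 + 223·38834 + 142·42143 = 20891832 + 2711024 + 8659982 + 5984306 = 38247144.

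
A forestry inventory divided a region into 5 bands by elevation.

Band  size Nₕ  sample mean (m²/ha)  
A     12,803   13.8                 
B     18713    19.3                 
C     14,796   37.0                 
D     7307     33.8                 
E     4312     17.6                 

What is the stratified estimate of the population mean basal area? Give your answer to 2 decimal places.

N = 57931; weights Wₕ = Nₕ/N = (0.2210, 0.3230, 0.2554, 0.1261, 0.0744).
x̄_st = Σ Wₕ·x̄ₕ = 0.2210·13.8 + 0.3230·19.3 + 0.2554·37.0 + 0.1261·33.8 + 0.0744·17.6 ≈ 24.3076...
→ 24.31.

24.31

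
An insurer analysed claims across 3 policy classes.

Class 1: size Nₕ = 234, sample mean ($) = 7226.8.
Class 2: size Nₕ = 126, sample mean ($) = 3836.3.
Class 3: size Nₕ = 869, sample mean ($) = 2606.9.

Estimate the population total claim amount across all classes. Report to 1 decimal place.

4439841.1

Population total = Σ Nₕ·x̄ₕ (each stratum's size times its mean).
234·7226.8 + 126·3836.3 + 869·2606.9 = 1691071.2 + 483373.8 + 2265396.1 = 4439841.1.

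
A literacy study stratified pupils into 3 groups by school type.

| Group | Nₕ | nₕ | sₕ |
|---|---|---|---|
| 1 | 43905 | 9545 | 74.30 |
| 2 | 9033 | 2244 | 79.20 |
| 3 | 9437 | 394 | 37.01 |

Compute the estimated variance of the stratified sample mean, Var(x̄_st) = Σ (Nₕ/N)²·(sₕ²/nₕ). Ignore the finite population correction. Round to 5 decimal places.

N = 62375. Term for each stratum: Wₕ²sₕ²/nₕ.
Var(x̄_st) = 0.28655536 + 0.05862332 + 0.07957722 = 0.42475590 → 0.42476.

0.42476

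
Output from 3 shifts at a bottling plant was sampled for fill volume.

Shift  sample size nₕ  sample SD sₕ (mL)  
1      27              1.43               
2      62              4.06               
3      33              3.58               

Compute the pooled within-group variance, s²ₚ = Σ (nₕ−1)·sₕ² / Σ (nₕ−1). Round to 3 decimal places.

Degrees of freedom: 26 + 61 + 32 = 119.
Σ(nₕ−1)sₕ² = 26·2.0449 + 61·16.4836 + 32·12.8164 = 1468.7918.
s²ₚ = 1468.7918 / 119 = 12.34279... → 12.343.

12.343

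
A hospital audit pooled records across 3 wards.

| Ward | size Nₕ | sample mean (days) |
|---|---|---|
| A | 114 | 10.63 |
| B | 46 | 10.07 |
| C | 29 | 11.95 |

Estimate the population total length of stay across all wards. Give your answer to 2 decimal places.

Estimate total by summing Nₕ·x̄ₕ over strata.
114·10.63 + 46·10.07 + 29·11.95 = 1211.82 + 463.22 + 346.55 = 2021.59.

2021.59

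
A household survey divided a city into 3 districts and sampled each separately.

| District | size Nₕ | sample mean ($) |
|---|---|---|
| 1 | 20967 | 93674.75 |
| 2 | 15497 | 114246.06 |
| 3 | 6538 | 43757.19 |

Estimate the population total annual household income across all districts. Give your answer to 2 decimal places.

4020634183.29

Population total = Σ Nₕ·x̄ₕ (each stratum's size times its mean).
20967·93674.75 + 15497·114246.06 + 6538·43757.19 = 1964078483.25 + 1770471191.82 + 286084508.22 = 4020634183.29.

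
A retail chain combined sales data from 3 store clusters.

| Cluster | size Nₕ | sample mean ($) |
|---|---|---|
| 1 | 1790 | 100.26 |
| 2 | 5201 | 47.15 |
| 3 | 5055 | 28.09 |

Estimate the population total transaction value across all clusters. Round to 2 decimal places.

Population total = Σ Nₕ·x̄ₕ (each stratum's size times its mean).
1790·100.26 + 5201·47.15 + 5055·28.09 = 179465.4 + 245227.15 + 141994.95 = 566687.50.

566687.50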